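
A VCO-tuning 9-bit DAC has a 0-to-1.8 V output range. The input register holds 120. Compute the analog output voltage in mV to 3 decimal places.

421.875 mV

LSB = 1.8 V / 2^9 = 3.516 mV.
V_out = 0 + 120 × 0.00351563 V = 0.421875 V.
= 421.875 mV.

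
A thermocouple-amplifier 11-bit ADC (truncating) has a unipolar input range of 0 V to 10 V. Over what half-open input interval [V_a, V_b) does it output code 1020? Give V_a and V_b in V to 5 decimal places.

[4.98047 V, 4.98535 V)

LSB = 10/2^11 = 4.883 mV.
V_a = V_low + 1020·LSB = 4.98047 V; V_b = V_low + 1021·LSB = 4.98535 V.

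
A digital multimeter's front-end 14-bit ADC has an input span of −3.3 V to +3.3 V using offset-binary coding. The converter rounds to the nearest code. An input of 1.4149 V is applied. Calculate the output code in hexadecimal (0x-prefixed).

code 0x2DB8 (decimal 11704)

With 16384 levels over 6.6 V, one step is 402.83 µV.
(1.4149 − (−3.3)) / 0.000402832 = 11704.382 LSBs.
Round → code 11704.
In hexadecimal (0x-prefixed): 0x2DB8.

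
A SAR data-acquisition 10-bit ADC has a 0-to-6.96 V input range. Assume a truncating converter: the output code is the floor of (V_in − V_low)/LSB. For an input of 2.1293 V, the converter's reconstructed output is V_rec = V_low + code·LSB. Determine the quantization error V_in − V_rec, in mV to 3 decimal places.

1.878 mV

One LSB is 6.96 V / 1024 = 6.797 mV.
(2.1293 − 0)/0.00679687 = 313.2763; ⌊·⌋ gives code 313.
Reconstructed: 2.1274219 V.
Difference: 0.00187813 V → 1.878 mV.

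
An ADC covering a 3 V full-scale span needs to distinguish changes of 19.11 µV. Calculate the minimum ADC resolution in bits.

Number of steps required ≥ 3 V / 19.11 µV = 156985.87.
Need 2^N ≥ 156985.87; 2^17 = 131072, 2^18 = 262144.
Minimum N = 18.

18 bits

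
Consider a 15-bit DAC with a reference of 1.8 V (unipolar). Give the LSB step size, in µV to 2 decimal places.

54.93 µV

Full-scale span = 1.8 V.
LSB = 1.8 / 2^15 = 1.8 / 32768 = 5.49316e-05 V = 54.93 µV.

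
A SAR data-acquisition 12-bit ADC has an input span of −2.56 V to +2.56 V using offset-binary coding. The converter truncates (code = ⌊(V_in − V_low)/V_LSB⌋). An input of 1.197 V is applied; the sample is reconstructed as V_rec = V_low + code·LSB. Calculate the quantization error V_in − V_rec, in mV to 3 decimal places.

One LSB is 5.12 V / 4096 = 1.250 mV.
(1.197 − (−2.56))/0.00125 = 3005.6000; ⌊·⌋ gives code 3005.
Code 3005 maps back to (−2.56) + 3005×0.00125 V = 1.19625 V.
Difference: 0.00075 V → 0.750 mV.

0.750 mV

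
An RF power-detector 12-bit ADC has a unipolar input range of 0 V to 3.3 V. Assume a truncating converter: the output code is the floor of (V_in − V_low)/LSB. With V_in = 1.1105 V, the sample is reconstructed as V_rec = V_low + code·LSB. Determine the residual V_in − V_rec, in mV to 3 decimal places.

0.295 mV

One LSB is 3.3 V / 4096 = 0.806 mV.
(1.1105 − 0)/0.000805664 = 1378.3661; ⌊·⌋ gives code 1378.
Reconstructed: 1.1102051 V.
Error = 1.1105 − 1.1102051 = 0.000294922 V = 0.295 mV.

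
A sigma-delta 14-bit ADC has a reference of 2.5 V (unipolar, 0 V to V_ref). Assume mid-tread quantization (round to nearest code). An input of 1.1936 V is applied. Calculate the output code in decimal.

code 7822

LSB = 2.5 V / 16384 = 152.59 µV.
(1.1936 − 0) / 0.000152588 = 7822.377 LSBs.
So the output code is 7822.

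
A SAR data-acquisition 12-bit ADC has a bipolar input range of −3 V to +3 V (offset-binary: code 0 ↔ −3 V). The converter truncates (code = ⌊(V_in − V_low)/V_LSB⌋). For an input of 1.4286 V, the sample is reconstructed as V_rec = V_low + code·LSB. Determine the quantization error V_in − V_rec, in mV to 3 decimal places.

0.377 mV

One LSB is 6 V / 4096 = 1.465 mV.
(1.4286 − (−3))/0.00146484 = 3023.2576; ⌊·⌋ gives code 3023.
Code 3023 maps back to (−3) + 3023×0.00146484 V = 1.4282227 V.
Error = 1.4286 − 1.4282227 = 0.000377344 V = 0.377 mV.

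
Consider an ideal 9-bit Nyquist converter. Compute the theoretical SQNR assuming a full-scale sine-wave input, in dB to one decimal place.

SNR ≈ 6.02·N + 1.76 dB = 6.02·9 + 1.76 = 55.94 dB.

55.9 dB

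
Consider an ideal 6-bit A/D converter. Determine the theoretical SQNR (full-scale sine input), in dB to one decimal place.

37.9 dB

SNR ≈ 6.02·N + 1.76 dB = 6.02·6 + 1.76 = 37.88 dB.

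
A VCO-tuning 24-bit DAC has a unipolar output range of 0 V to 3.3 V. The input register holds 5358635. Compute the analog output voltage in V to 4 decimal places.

1.0540 V

LSB = 3.3 V / 2^24 = 0.20 µV.
V_out = 0 + 5358635 × 1.96695e-07 V = 1.05402 V.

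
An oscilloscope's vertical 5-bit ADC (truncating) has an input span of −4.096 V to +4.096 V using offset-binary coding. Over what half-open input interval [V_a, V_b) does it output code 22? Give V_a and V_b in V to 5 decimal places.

LSB = 8.192/2^5 = 256.000 mV.
V_a = V_low + 22·LSB = 1.536 V; V_b = V_low + 23·LSB = 1.792 V.

[1.53600 V, 1.79200 V)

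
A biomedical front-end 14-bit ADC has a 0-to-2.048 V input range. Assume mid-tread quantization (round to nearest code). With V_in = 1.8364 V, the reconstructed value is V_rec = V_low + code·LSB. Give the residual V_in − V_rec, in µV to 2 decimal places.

25.00 µV

LSB = 2.048/2^14 = 125.00 µV.
Scaled input = 14691.2000 LSBs, so code = 14691.
Code 14691 maps back to 0 + 14691×0.000125 V = 1.836375 V.
Difference: 2.5e-05 V → 25.00 µV.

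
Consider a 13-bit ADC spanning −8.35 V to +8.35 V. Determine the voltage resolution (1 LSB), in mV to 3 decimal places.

Full-scale span = 16.7 V.
LSB = 16.7 / 2^13 = 16.7 / 8192 = 0.00203857 V = 2.039 mV.

2.039 mV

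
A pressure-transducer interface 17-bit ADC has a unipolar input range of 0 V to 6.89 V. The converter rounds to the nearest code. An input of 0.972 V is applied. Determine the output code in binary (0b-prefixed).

code 0b100100000111011 (decimal 18491)

With 131072 levels over 6.89 V, one step is 52.57 µV.
Input sits at 18490.854 steps above V_low.
round(18490.854) = 18491.
In binary (0b-prefixed): 0b100100000111011.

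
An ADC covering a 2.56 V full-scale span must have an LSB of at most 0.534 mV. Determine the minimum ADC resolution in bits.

Number of steps required ≥ 2.56 V / 0.534 mV = 4794.01.
Need 2^N ≥ 4794.01; 2^12 = 4096, 2^13 = 8192.
Minimum N = 13.

13 bits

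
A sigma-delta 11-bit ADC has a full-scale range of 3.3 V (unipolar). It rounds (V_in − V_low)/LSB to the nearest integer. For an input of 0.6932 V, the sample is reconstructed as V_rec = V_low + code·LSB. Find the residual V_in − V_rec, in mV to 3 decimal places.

0.329 mV

One LSB is 3.3 V / 2048 = 1.611 mV.
(V_in − V_low)/LSB = (0.6932 − 0)/0.00161133 = 430.2041 → code 430 (round).
Code 430 maps back to 0 + 430×0.00161133 V = 0.69287109 V.
V_in − V_rec = 0.000328906 V = 0.329 mV.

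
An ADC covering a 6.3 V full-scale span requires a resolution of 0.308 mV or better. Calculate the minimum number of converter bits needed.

Number of steps required ≥ 6.3 V / 0.308 mV = 20454.55.
Need 2^N ≥ 20454.55; 2^14 = 16384, 2^15 = 32768.
Minimum N = 15.

15 bits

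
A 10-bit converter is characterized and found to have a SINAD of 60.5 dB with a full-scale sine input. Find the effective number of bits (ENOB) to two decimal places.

9.76 bits

ENOB = (SINAD − 1.76) / 6.02 = (60.5 − 1.76)/6.02 = 9.757.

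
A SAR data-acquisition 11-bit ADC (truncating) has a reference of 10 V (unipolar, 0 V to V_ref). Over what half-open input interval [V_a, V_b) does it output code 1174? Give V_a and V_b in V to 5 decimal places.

LSB = 10/2^11 = 4.883 mV.
V_a = V_low + 1174·LSB = 5.73242 V; V_b = V_low + 1175·LSB = 5.7373 V.

[5.73242 V, 5.73730 V)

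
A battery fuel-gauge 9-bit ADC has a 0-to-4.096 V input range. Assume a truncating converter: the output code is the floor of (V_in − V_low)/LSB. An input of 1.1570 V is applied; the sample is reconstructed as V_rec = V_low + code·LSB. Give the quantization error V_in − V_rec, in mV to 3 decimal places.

5.000 mV

LSB = 4.096/2^9 = 8.000 mV.
Scaled input = 144.6250 LSBs, so code = 144.
V_rec = 0 + 144·0.008 = 1.152 V.
Difference: 0.005 V → 5.000 mV.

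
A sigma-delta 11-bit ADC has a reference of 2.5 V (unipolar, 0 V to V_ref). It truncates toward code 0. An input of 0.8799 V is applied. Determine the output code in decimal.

LSB = 2.5 V / 2048 = 1.221 mV.
(V_in − V_low)/LSB = (0.8799 − 0) / 0.0012207 = 720.814.
⌊·⌋(720.814) = 720.

code 720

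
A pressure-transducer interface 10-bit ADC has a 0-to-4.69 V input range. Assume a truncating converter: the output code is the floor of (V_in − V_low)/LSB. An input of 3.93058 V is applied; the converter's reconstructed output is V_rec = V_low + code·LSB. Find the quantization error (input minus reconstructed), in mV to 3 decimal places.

One LSB is 4.69 V / 1024 = 4.580 mV.
(3.93058 − 0)/0.00458008 = 858.1906; ⌊·⌋ gives code 858.
Reconstructed: 3.929707 V.
Difference: 0.000872969 V → 0.873 mV.

0.873 mV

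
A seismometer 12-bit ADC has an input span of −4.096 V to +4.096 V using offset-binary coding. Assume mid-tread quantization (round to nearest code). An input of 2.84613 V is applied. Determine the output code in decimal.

code 3471

Full-scale span = 8.192 V; LSB = 8.192/2^12 = 2.000 mV.
Input sits at 3471.065 steps above V_low.
Round → code 3471.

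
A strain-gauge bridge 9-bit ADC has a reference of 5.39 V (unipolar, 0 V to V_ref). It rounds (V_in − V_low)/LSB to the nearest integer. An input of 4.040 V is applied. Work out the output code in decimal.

code 384

With 512 levels over 5.39 V, one step is 10.527 mV.
Input sits at 383.763 steps above V_low.
Round → code 384.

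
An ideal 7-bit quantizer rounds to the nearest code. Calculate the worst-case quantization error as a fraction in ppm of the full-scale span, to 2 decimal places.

Rounding → worst-case error = ½ LSB = V_FS/2^8, so 1e+06/256 = 3906.25 ppm of full scale.

3906.25 ppm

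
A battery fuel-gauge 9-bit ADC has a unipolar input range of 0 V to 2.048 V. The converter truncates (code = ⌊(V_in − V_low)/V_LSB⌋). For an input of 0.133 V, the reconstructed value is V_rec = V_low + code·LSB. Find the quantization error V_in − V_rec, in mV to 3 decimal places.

1.000 mV

LSB = 2.048/2^9 = 4.000 mV.
(0.133 − 0)/0.004 = 33.2500; ⌊·⌋ gives code 33.
Reconstructed: 0.132 V.
Error = 0.133 − 0.132 = 0.001 V = 1.000 mV.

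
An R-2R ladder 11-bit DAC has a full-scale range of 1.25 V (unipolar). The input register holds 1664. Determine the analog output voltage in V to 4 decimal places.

LSB = 1.25 V / 2^11 = 0.610 mV.
V_out = 0 + 1664 × 0.000610352 V = 1.01562 V.

1.0156 V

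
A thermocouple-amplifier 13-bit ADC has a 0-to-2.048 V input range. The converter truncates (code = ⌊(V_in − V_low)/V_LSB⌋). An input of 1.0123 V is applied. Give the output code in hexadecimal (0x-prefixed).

code 0xFD1 (decimal 4049)

Full-scale span = 2.048 V; LSB = 2.048/2^13 = 250.00 µV.
(V_in − V_low)/LSB = (1.0123 − 0) / 0.00025 = 4049.200.
Floor → code 4049.
In hexadecimal (0x-prefixed): 0xFD1.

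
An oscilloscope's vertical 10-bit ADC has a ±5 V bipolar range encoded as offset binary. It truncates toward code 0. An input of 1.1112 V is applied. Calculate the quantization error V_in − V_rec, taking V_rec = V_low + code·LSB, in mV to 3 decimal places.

LSB = 10/2^10 = 9.766 mV.
Scaled input = 625.7869 LSBs, so code = 625.
Reconstructed: 1.1035156 V.
Difference: 0.00768438 V → 7.684 mV.

7.684 mV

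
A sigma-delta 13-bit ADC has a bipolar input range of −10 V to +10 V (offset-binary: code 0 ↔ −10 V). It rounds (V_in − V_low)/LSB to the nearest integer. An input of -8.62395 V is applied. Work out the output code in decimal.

LSB = 20 V / 8192 = 2.441 mV.
Input sits at 563.630 steps above V_low.
So the output code is 564.

code 564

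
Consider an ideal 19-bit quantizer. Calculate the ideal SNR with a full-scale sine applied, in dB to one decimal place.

116.1 dB

SNR ≈ 6.02·N + 1.76 dB = 6.02·19 + 1.76 = 116.14 dB.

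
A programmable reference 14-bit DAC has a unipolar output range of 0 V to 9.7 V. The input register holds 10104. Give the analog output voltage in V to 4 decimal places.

LSB = 9.7 V / 2^14 = 0.592 mV.
V_out = 0 + 10104 × 0.000592041 V = 5.98198 V.

5.9820 V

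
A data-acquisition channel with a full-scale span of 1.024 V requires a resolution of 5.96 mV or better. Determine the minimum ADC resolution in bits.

8 bits

Number of steps required ≥ 1.024 V / 5.96 mV = 171.81.
Need 2^N ≥ 171.81; 2^7 = 128, 2^8 = 256.
Minimum N = 8.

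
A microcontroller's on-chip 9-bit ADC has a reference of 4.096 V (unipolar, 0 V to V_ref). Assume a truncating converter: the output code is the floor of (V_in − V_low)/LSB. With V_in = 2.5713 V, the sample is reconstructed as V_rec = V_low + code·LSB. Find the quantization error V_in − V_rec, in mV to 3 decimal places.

Step size: 4.096 V ÷ 2^9 = 8.000 mV.
(2.5713 − 0)/0.008 = 321.4125; ⌊·⌋ gives code 321.
V_rec = 0 + 321·0.008 = 2.568 V.
V_in − V_rec = 0.0033 V = 3.300 mV.

3.300 mV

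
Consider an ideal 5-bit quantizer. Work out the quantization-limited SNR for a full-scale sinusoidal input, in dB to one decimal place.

SNR ≈ 6.02·N + 1.76 dB = 6.02·5 + 1.76 = 31.86 dB.

31.9 dB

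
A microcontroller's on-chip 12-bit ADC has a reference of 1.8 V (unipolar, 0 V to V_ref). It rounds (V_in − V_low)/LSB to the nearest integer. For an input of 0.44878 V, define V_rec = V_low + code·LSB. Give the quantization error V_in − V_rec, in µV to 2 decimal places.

LSB = 1.8/2^12 = 439.45 µV.
Scaled input = 1021.2238 LSBs, so code = 1021.
Reconstructed: 0.44868164 V.
Error = 0.44878 − 0.44868164 = 9.83594e-05 V = 98.36 µV.

98.36 µV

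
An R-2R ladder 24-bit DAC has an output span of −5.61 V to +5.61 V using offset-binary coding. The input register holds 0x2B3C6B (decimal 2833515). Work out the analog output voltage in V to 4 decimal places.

LSB = 11.22 V / 2^24 = 0.67 µV.
Code 0x2B3C6B = 2833515 decimal.
V_out = (−5.61) + 2833515 × 6.68764e-07 V = -3.71505 V.

-3.7150 V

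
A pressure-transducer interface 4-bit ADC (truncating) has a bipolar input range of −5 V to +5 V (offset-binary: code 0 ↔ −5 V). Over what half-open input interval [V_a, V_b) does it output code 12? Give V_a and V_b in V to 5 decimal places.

LSB = 10/2^4 = 0.6250 V.
V_a = V_low + 12·LSB = 2.5 V; V_b = V_low + 13·LSB = 3.125 V.

[2.50000 V, 3.12500 V)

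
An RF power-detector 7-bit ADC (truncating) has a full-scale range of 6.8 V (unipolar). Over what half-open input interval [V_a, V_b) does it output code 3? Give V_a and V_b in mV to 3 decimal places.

[159.375 mV, 212.500 mV)

LSB = 6.8/2^7 = 53.125 mV.
V_a = V_low + 3·LSB = 0.159375 V; V_b = V_low + 4·LSB = 0.2125 V.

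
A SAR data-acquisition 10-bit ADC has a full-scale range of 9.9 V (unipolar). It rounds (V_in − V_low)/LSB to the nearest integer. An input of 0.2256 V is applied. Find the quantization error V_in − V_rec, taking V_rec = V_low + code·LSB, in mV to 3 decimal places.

LSB = 9.9/2^10 = 9.668 mV.
(V_in − V_low)/LSB = (0.2256 − 0)/0.00966797 = 23.3348 → code 23 (round).
V_rec = 0 + 23·0.00966797 = 0.22236328 V.
V_in − V_rec = 0.00323672 V = 3.237 mV.

3.237 mV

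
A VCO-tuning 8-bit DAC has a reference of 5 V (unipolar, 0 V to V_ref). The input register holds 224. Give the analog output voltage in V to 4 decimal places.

4.3750 V

LSB = 5 V / 2^8 = 19.531 mV.
V_out = 0 + 224 × 0.0195312 V = 4.375 V.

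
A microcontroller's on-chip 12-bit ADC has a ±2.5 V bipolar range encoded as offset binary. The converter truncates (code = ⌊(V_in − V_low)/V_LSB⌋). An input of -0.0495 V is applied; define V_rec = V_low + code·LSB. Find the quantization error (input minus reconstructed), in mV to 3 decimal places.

0.549 mV

One LSB is 5 V / 4096 = 1.221 mV.
Scaled input = 2007.4496 LSBs, so code = 2007.
V_rec = (−2.5) + 2007·0.0012207 = -0.050048828 V.
Difference: 0.000548828 V → 0.549 mV.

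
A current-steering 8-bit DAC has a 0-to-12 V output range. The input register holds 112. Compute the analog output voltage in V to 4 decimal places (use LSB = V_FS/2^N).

LSB = 12 V / 2^8 = 46.875 mV.
V_out = 0 + 112 × 0.046875 V = 5.25 V.

5.2500 V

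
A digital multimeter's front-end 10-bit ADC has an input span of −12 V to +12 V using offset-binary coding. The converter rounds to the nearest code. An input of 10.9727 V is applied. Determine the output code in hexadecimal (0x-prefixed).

code 0x3D4 (decimal 980)

LSB = 24 V / 1024 = 23.438 mV.
(10.9727 − (−12)) / 0.0234375 = 980.169 LSBs.
round(980.169) = 980.
In hexadecimal (0x-prefixed): 0x3D4.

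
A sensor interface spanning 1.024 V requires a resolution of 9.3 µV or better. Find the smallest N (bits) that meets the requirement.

Number of steps required ≥ 1.024 V / 9.3 µV = 110107.53.
Need 2^N ≥ 110107.53; 2^16 = 65536, 2^17 = 131072.
Minimum N = 17.

17 bits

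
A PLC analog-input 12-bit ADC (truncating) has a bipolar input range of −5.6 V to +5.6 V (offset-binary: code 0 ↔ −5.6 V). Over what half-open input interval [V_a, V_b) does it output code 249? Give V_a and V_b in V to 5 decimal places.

[-4.91914 V, -4.91641 V)

LSB = 11.2/2^12 = 2.734 mV.
V_a = V_low + 249·LSB = -4.91914 V; V_b = V_low + 250·LSB = -4.91641 V.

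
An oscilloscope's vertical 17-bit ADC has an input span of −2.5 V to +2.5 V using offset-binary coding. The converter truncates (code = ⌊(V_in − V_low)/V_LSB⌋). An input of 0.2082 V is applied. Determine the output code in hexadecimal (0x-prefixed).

code 0x11551 (decimal 70993)

Full-scale span = 5 V; LSB = 5/2^17 = 38.15 µV.
Input sits at 70993.838 steps above V_low.
Floor → code 70993.
In hexadecimal (0x-prefixed): 0x11551.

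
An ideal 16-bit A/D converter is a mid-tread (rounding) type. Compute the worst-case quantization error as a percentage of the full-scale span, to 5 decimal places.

Rounding → worst-case error = ½ LSB = V_FS/2^17, so 100/131072 = 0.000762939 % of full scale.

0.00076 %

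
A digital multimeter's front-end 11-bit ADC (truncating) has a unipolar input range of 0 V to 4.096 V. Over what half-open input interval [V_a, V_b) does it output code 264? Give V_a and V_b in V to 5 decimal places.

[0.52800 V, 0.53000 V)

LSB = 4.096/2^11 = 2.000 mV.
V_a = V_low + 264·LSB = 0.528 V; V_b = V_low + 265·LSB = 0.53 V.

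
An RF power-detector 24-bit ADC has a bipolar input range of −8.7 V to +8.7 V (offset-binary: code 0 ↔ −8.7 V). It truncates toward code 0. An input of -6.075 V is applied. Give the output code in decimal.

LSB = 17.4 V / 16777216 = 1.04 µV.
Input sits at 2531045.517 steps above V_low.
So the output code is 2531045.

code 2531045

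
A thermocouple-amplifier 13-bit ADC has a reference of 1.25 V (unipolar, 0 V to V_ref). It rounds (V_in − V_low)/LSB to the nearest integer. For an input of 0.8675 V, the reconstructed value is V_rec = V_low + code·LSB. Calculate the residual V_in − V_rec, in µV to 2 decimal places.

37.84 µV

Step size: 1.25 V ÷ 2^13 = 152.59 µV.
(0.8675 − 0)/0.000152588 = 5685.2480; round gives code 5685.
Reconstructed: 0.86746216 V.
V_in − V_rec = 3.78418e-05 V = 37.84 µV.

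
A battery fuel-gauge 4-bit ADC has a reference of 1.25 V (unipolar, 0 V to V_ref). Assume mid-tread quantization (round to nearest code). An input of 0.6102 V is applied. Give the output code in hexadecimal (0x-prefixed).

With 16 levels over 1.25 V, one step is 78.125 mV.
(V_in − V_low)/LSB = (0.6102 − 0) / 0.078125 = 7.811.
round(7.811) = 8.
In hexadecimal (0x-prefixed): 0x8.

code 0x8 (decimal 8)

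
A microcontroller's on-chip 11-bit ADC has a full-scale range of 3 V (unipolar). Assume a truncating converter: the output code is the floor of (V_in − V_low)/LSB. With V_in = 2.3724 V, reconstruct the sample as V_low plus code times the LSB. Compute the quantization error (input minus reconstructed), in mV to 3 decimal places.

0.818 mV

Step size: 3 V ÷ 2^11 = 1.465 mV.
(2.3724 − 0)/0.00146484 = 1619.5584; ⌊·⌋ gives code 1619.
Code 1619 maps back to 0 + 1619×0.00146484 V = 2.371582 V.
Error = 2.3724 − 2.371582 = 0.000817969 V = 0.818 mV.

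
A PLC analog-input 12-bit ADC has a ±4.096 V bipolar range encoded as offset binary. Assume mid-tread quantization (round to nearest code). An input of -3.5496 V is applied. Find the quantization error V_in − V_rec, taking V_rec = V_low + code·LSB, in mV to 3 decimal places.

LSB = 8.192/2^12 = 2.000 mV.
(-3.5496 − (−4.096))/0.002 = 273.2000; round gives code 273.
Code 273 maps back to (−4.096) + 273×0.002 V = -3.55 V.
Difference: 0.0004 V → 0.400 mV.

0.400 mV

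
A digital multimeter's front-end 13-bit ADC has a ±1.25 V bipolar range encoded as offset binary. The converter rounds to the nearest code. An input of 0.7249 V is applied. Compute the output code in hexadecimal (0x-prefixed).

code 0x1947 (decimal 6471)

LSB = 2.5 V / 8192 = 305.18 µV.
(0.7249 − (−1.25)) / 0.000305176 = 6471.352 LSBs.
round(6471.352) = 6471.
In hexadecimal (0x-prefixed): 0x1947.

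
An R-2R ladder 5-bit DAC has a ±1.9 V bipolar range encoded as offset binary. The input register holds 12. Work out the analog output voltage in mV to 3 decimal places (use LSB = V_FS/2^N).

-475.000 mV

LSB = 3.8 V / 2^5 = 118.750 mV.
V_out = (−1.9) + 12 × 0.11875 V = -0.475 V.
= -475.000 mV.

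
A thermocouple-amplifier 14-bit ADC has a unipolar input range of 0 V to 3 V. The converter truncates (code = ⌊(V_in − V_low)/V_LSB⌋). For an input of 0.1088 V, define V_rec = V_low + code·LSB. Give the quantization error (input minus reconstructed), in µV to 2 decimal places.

35.35 µV

Step size: 3 V ÷ 2^14 = 183.11 µV.
Scaled input = 594.1931 LSBs, so code = 594.
V_rec = 0 + 594·0.000183105 = 0.10876465 V.
Error = 0.1088 − 0.10876465 = 3.53516e-05 V = 35.35 µV.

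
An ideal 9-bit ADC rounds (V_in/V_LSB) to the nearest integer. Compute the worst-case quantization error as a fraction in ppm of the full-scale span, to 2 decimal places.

976.56 ppm

Rounding → worst-case error = ½ LSB = V_FS/2^10, so 1e+06/1024 = 976.562 ppm of full scale.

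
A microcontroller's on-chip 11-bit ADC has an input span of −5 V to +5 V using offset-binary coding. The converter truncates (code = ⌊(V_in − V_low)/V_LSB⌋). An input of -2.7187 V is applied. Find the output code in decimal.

code 467

With 2048 levels over 10 V, one step is 4.883 mV.
Input sits at 467.210 steps above V_low.
Floor → code 467.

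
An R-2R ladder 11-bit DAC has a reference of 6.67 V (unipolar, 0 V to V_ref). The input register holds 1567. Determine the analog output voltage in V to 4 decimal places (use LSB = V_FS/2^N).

5.1035 V

LSB = 6.67 V / 2^11 = 3.257 mV.
V_out = 0 + 1567 × 0.00325684 V = 5.10346 V.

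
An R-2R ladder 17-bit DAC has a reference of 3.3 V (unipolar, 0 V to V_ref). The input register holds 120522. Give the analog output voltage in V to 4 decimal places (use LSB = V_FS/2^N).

3.0344 V

LSB = 3.3 V / 2^17 = 25.18 µV.
V_out = 0 + 120522 × 2.5177e-05 V = 3.03438 V.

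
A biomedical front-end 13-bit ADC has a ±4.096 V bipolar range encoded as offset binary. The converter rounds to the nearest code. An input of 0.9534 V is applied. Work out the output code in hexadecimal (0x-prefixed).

LSB = 8.192 V / 8192 = 1.000 mV.
(V_in − V_low)/LSB = (0.9534 − (−4.096)) / 0.001 = 5049.400.
Round → code 5049.
In hexadecimal (0x-prefixed): 0x13B9.

code 0x13B9 (decimal 5049)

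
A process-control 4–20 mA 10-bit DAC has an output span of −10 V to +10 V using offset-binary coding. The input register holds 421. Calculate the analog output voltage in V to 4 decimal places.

LSB = 20 V / 2^10 = 19.531 mV.
V_out = (−10) + 421 × 0.0195312 V = -1.77734 V.

-1.7773 V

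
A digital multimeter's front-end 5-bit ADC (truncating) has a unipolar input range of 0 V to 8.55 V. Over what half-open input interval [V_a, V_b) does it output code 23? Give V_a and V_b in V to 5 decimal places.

LSB = 8.55/2^5 = 267.188 mV.
V_a = V_low + 23·LSB = 6.14531 V; V_b = V_low + 24·LSB = 6.4125 V.

[6.14531 V, 6.41250 V)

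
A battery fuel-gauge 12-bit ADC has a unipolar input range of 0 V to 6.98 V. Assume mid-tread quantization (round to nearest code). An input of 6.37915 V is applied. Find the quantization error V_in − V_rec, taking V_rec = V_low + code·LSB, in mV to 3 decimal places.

0.698 mV

LSB = 6.98/2^12 = 1.704 mV.
(V_in − V_low)/LSB = (6.37915 − 0)/0.0017041 = 3743.4095 → code 3743 (round).
Reconstructed: 6.3784521 V.
Difference: 0.000697852 V → 0.698 mV.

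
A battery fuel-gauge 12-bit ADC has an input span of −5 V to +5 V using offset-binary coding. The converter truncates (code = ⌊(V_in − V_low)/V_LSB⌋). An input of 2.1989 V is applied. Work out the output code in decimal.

code 2948

LSB = 10 V / 4096 = 2.441 mV.
(2.1989 − (−5)) / 0.00244141 = 2948.669 LSBs.
Floor → code 2948.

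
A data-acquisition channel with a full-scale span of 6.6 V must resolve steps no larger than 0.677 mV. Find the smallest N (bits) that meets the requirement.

Number of steps required ≥ 6.6 V / 0.677 mV = 9748.89.
Need 2^N ≥ 9748.89; 2^13 = 8192, 2^14 = 16384.
Minimum N = 14.

14 bits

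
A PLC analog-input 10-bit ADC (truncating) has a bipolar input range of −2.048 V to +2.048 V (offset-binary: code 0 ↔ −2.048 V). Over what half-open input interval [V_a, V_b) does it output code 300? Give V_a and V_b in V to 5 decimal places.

[-0.84800 V, -0.84400 V)

LSB = 4.096/2^10 = 4.000 mV.
V_a = V_low + 300·LSB = -0.848 V; V_b = V_low + 301·LSB = -0.844 V.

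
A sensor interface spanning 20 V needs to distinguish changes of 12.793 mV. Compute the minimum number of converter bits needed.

Number of steps required ≥ 20 V / 12.793 mV = 1563.35.
Need 2^N ≥ 1563.35; 2^10 = 1024, 2^11 = 2048.
Minimum N = 11.

11 bits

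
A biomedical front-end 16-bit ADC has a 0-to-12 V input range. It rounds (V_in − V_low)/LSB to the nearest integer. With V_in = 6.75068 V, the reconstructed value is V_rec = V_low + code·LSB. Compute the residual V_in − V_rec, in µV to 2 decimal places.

One LSB is 12 V / 65536 = 183.11 µV.
Scaled input = 36867.7137 LSBs, so code = 36868.
Code 36868 maps back to 0 + 36868×0.000183105 V = 6.7507324 V.
Difference: -5.24219e-05 V → -52.42 µV.

-52.42 µV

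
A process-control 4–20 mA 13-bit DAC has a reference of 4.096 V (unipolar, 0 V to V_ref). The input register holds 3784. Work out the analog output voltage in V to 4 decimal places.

1.8920 V

LSB = 4.096 V / 2^13 = 0.500 mV.
V_out = 0 + 3784 × 0.0005 V = 1.892 V.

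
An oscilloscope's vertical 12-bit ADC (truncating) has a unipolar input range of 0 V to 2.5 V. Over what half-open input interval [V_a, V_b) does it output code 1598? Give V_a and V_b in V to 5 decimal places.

LSB = 2.5/2^12 = 0.610 mV.
V_a = V_low + 1598·LSB = 0.975342 V; V_b = V_low + 1599·LSB = 0.975952 V.

[0.97534 V, 0.97595 V)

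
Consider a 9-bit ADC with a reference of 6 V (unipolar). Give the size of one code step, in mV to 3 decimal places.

11.719 mV

Full-scale span = 6 V.
LSB = 6 / 2^9 = 6 / 512 = 0.0117188 V = 11.719 mV.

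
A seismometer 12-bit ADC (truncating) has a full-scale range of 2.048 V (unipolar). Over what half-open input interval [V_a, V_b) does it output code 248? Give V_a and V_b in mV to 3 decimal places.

LSB = 2.048/2^12 = 0.500 mV.
V_a = V_low + 248·LSB = 0.124 V; V_b = V_low + 249·LSB = 0.1245 V.

[124.000 mV, 124.500 mV)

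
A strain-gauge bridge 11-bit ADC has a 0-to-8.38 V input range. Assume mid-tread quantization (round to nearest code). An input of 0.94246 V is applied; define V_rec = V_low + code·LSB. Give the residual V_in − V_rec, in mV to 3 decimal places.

1.347 mV

LSB = 8.38/2^11 = 4.092 mV.
Scaled input = 230.3291 LSBs, so code = 230.
Reconstructed: 0.94111328 V.
Difference: 0.00134672 V → 1.347 mV.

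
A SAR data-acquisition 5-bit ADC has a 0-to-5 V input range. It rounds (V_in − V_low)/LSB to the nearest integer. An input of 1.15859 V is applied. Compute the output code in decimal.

LSB = 5 V / 32 = 156.250 mV.
Input sits at 7.415 steps above V_low.
So the output code is 7.

code 7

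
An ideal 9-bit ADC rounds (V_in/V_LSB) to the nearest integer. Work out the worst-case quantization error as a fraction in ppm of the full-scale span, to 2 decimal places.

Rounding → worst-case error = ½ LSB = V_FS/2^10, so 1e+06/1024 = 976.562 ppm of full scale.

976.56 ppm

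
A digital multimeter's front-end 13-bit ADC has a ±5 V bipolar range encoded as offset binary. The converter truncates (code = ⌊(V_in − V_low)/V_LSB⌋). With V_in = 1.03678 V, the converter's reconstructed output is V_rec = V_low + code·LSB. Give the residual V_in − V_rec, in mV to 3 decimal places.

One LSB is 10 V / 8192 = 1.221 mV.
Scaled input = 4945.3302 LSBs, so code = 4945.
Code 4945 maps back to (−5) + 4945×0.0012207 V = 1.036377 V.
Difference: 0.000403047 V → 0.403 mV.

0.403 mV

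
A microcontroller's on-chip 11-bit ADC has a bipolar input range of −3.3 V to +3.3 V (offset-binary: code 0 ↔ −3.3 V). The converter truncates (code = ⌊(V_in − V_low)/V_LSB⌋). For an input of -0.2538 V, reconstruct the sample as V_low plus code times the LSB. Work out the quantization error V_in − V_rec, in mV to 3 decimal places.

0.790 mV

Step size: 6.6 V ÷ 2^11 = 3.223 mV.
Scaled input = 945.2451 LSBs, so code = 945.
V_rec = (−3.3) + 945·0.00322266 = -0.25458984 V.
Error = -0.2538 − (−0.25458984) = 0.000789844 V = 0.790 mV.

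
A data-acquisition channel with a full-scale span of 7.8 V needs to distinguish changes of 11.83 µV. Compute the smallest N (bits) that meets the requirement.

Number of steps required ≥ 7.8 V / 11.83 µV = 659340.66.
Need 2^N ≥ 659340.66; 2^19 = 524288, 2^20 = 1048576.
Minimum N = 20.

20 bits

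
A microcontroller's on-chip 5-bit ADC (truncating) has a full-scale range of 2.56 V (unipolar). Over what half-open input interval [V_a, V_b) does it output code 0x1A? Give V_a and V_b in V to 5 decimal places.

LSB = 2.56/2^5 = 80.000 mV.
Code 0x1A = 26 decimal.
V_a = V_low + 26·LSB = 2.08 V; V_b = V_low + 27·LSB = 2.16 V.

[2.08000 V, 2.16000 V)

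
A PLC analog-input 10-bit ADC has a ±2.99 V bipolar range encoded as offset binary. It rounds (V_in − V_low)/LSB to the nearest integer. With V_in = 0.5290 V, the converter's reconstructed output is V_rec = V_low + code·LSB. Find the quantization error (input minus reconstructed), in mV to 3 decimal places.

-2.426 mV

Step size: 5.98 V ÷ 2^10 = 5.840 mV.
(0.5290 − (−2.99))/0.00583984 = 602.5846; round gives code 603.
Code 603 maps back to (−2.99) + 603×0.00583984 V = 0.53142578 V.
Difference: -0.00242578 V → -2.426 mV.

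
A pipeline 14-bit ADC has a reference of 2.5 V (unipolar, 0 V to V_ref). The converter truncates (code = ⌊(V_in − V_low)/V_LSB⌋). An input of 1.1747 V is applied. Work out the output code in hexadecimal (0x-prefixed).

LSB = 2.5 V / 16384 = 152.59 µV.
(V_in − V_low)/LSB = (1.1747 − 0) / 0.000152588 = 7698.514.
So the output code is 7698.
In hexadecimal (0x-prefixed): 0x1E12.

code 0x1E12 (decimal 7698)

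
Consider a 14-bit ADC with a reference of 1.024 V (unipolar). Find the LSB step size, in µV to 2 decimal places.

62.50 µV

Full-scale span = 1.024 V.
LSB = 1.024 / 2^14 = 1.024 / 16384 = 6.25e-05 V = 62.50 µV.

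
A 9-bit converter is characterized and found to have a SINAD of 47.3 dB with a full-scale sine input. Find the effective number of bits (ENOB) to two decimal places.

ENOB = (SINAD − 1.76) / 6.02 = (47.3 − 1.76)/6.02 = 7.565.

7.56 bits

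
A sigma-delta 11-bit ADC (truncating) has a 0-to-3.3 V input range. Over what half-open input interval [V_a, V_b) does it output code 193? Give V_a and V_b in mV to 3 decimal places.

LSB = 3.3/2^11 = 1.611 mV.
V_a = V_low + 193·LSB = 0.310986 V; V_b = V_low + 194·LSB = 0.312598 V.

[310.986 mV, 312.598 mV)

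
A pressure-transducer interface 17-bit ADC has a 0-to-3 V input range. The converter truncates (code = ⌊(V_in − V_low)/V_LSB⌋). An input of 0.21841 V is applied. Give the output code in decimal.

Full-scale span = 3 V; LSB = 3/2^17 = 22.89 µV.
(0.21841 − 0) / 2.28882e-05 = 9542.479 LSBs.
Floor → code 9542.

code 9542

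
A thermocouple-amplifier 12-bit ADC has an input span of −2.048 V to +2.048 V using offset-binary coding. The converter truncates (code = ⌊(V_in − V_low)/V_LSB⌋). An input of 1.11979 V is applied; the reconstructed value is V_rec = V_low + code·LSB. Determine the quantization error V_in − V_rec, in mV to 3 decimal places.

LSB = 4.096/2^12 = 1.000 mV.
(V_in − V_low)/LSB = (1.11979 − (−2.048))/0.001 = 3167.7900 → code 3167 (floor).
V_rec = (−2.048) + 3167·0.001 = 1.119 V.
Error = 1.11979 − 1.119 = 0.00079 V = 0.790 mV.

0.790 mV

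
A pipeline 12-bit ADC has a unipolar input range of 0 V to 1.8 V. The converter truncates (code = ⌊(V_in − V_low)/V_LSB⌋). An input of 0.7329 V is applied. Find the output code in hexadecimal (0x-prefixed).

With 4096 levels over 1.8 V, one step is 439.45 µV.
(V_in − V_low)/LSB = (0.7329 − 0) / 0.000439453 = 1667.755.
⌊·⌋(1667.755) = 1667.
In hexadecimal (0x-prefixed): 0x683.

code 0x683 (decimal 1667)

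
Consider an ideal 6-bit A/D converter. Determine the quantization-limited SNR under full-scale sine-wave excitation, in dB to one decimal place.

SNR ≈ 6.02·N + 1.76 dB = 6.02·6 + 1.76 = 37.88 dB.

37.9 dB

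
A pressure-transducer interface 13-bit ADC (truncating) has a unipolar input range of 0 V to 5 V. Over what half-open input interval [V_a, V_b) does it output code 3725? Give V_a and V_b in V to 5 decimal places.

[2.27356 V, 2.27417 V)

LSB = 5/2^13 = 0.610 mV.
V_a = V_low + 3725·LSB = 2.27356 V; V_b = V_low + 3726·LSB = 2.27417 V.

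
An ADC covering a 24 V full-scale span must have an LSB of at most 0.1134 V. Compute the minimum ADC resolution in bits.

Number of steps required ≥ 24 V / 0.1134 V = 211.64.
Need 2^N ≥ 211.64; 2^7 = 128, 2^8 = 256.
Minimum N = 8.

8 bits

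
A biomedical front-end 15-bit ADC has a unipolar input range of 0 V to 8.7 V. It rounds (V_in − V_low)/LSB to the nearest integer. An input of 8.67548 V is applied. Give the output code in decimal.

LSB = 8.7 V / 32768 = 265.50 µV.
(8.67548 − 0) / 0.000265503 = 32675.647 LSBs.
So the output code is 32676.

code 32676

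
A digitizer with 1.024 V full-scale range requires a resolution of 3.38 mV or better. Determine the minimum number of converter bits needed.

9 bits

Number of steps required ≥ 1.024 V / 3.38 mV = 302.96.
Need 2^N ≥ 302.96; 2^8 = 256, 2^9 = 512.
Minimum N = 9.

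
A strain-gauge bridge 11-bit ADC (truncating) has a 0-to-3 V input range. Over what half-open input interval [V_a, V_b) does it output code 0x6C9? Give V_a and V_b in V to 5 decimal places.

LSB = 3/2^11 = 1.465 mV.
Code 0x6C9 = 1737 decimal.
V_a = V_low + 1737·LSB = 2.54443 V; V_b = V_low + 1738·LSB = 2.5459 V.

[2.54443 V, 2.54590 V)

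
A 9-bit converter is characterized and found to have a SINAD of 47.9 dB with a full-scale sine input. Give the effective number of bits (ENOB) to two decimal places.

7.66 bits

ENOB = (SINAD − 1.76) / 6.02 = (47.9 − 1.76)/6.02 = 7.664.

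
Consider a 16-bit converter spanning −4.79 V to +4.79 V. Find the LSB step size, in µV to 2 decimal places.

Full-scale span = 9.58 V.
LSB = 9.58 / 2^16 = 9.58 / 65536 = 0.000146179 V = 146.18 µV.

146.18 µV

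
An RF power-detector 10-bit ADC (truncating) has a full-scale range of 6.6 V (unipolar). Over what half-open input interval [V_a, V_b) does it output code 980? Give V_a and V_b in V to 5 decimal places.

LSB = 6.6/2^10 = 6.445 mV.
V_a = V_low + 980·LSB = 6.31641 V; V_b = V_low + 981·LSB = 6.32285 V.

[6.31641 V, 6.32285 V)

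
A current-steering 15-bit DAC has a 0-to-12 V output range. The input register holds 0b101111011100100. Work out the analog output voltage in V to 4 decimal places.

8.8960 V

LSB = 12 V / 2^15 = 366.21 µV.
Code 0b101111011100100 = 24292 decimal.
V_out = 0 + 24292 × 0.000366211 V = 8.896 V.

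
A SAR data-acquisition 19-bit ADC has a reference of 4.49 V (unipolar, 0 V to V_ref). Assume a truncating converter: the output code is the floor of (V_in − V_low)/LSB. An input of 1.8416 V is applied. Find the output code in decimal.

With 524288 levels over 4.49 V, one step is 8.56 µV.
(V_in − V_low)/LSB = (1.8416 − 0) / 8.564e-06 = 215039.818.
Floor → code 215039.

code 215039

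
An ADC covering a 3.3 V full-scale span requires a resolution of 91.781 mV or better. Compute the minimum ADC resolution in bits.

6 bits

Number of steps required ≥ 3.3 V / 91.781 mV = 35.96.
Need 2^N ≥ 35.96; 2^5 = 32, 2^6 = 64.
Minimum N = 6.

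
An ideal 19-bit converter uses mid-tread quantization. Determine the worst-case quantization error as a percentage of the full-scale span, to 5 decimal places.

Rounding → worst-case error = ½ LSB = V_FS/2^20, so 100/1048576 = 9.53674e-05 % of full scale.

0.00010 %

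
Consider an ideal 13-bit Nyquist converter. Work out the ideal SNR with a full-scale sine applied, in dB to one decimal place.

80.0 dB

SNR ≈ 6.02·N + 1.76 dB = 6.02·13 + 1.76 = 80.02 dB.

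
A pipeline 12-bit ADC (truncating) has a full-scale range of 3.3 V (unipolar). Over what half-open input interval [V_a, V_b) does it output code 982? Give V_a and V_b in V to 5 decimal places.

[0.79116 V, 0.79197 V)

LSB = 3.3/2^12 = 0.806 mV.
V_a = V_low + 982·LSB = 0.791162 V; V_b = V_low + 983·LSB = 0.791968 V.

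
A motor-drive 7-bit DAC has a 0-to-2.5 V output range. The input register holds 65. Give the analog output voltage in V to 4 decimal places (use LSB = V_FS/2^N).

LSB = 2.5 V / 2^7 = 19.531 mV.
V_out = 0 + 65 × 0.0195312 V = 1.26953 V.

1.2695 V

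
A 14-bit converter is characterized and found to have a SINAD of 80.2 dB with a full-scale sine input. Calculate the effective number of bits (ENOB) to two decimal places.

13.03 bits

ENOB = (SINAD − 1.76) / 6.02 = (80.2 − 1.76)/6.02 = 13.030.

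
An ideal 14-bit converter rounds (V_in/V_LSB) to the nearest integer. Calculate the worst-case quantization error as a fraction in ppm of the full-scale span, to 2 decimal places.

Rounding → worst-case error = ½ LSB = V_FS/2^15, so 1e+06/32768 = 30.5176 ppm of full scale.

30.52 ppm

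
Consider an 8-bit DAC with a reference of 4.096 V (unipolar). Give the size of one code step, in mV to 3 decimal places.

Full-scale span = 4.096 V.
LSB = 4.096 / 2^8 = 4.096 / 256 = 0.016 V = 16.000 mV.

16.000 mV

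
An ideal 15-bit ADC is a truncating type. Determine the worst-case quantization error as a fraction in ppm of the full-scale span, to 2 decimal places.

30.52 ppm

Truncating → worst-case error = 1 LSB = V_FS/2^15, so 1e+06/32768 = 30.5176 ppm of full scale.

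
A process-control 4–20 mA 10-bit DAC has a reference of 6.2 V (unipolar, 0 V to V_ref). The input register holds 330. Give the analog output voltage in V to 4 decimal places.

LSB = 6.2 V / 2^10 = 6.055 mV.
V_out = 0 + 330 × 0.00605469 V = 1.99805 V.

1.9980 V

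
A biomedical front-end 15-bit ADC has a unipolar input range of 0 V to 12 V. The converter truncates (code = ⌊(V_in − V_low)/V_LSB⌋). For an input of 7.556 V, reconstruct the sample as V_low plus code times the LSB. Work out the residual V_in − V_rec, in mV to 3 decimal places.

0.336 mV

Step size: 12 V ÷ 2^15 = 366.21 µV.
(7.556 − 0)/0.000366211 = 20632.9173; ⌊·⌋ gives code 20632.
Reconstructed: 7.5556641 V.
Difference: 0.000335937 V → 0.336 mV.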